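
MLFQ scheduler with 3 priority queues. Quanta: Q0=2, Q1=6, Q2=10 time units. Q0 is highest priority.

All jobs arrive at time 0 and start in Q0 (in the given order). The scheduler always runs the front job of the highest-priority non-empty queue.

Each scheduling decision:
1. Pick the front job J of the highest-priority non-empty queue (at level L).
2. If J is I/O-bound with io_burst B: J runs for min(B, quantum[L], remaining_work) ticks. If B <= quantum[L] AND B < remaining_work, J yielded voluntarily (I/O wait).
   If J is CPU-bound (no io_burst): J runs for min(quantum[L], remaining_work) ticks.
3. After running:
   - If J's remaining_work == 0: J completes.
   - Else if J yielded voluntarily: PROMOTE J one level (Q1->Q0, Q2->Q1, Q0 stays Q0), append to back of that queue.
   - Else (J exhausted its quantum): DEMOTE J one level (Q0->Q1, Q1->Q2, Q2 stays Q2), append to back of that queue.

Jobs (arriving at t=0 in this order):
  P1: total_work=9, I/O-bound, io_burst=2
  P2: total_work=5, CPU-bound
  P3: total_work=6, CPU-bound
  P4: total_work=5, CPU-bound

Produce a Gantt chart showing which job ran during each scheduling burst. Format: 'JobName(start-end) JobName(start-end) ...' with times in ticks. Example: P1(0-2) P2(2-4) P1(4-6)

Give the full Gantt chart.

t=0-2: P1@Q0 runs 2, rem=7, I/O yield, promote→Q0. Q0=[P2,P3,P4,P1] Q1=[] Q2=[]
t=2-4: P2@Q0 runs 2, rem=3, quantum used, demote→Q1. Q0=[P3,P4,P1] Q1=[P2] Q2=[]
t=4-6: P3@Q0 runs 2, rem=4, quantum used, demote→Q1. Q0=[P4,P1] Q1=[P2,P3] Q2=[]
t=6-8: P4@Q0 runs 2, rem=3, quantum used, demote→Q1. Q0=[P1] Q1=[P2,P3,P4] Q2=[]
t=8-10: P1@Q0 runs 2, rem=5, I/O yield, promote→Q0. Q0=[P1] Q1=[P2,P3,P4] Q2=[]
t=10-12: P1@Q0 runs 2, rem=3, I/O yield, promote→Q0. Q0=[P1] Q1=[P2,P3,P4] Q2=[]
t=12-14: P1@Q0 runs 2, rem=1, I/O yield, promote→Q0. Q0=[P1] Q1=[P2,P3,P4] Q2=[]
t=14-15: P1@Q0 runs 1, rem=0, completes. Q0=[] Q1=[P2,P3,P4] Q2=[]
t=15-18: P2@Q1 runs 3, rem=0, completes. Q0=[] Q1=[P3,P4] Q2=[]
t=18-22: P3@Q1 runs 4, rem=0, completes. Q0=[] Q1=[P4] Q2=[]
t=22-25: P4@Q1 runs 3, rem=0, completes. Q0=[] Q1=[] Q2=[]

Answer: P1(0-2) P2(2-4) P3(4-6) P4(6-8) P1(8-10) P1(10-12) P1(12-14) P1(14-15) P2(15-18) P3(18-22) P4(22-25)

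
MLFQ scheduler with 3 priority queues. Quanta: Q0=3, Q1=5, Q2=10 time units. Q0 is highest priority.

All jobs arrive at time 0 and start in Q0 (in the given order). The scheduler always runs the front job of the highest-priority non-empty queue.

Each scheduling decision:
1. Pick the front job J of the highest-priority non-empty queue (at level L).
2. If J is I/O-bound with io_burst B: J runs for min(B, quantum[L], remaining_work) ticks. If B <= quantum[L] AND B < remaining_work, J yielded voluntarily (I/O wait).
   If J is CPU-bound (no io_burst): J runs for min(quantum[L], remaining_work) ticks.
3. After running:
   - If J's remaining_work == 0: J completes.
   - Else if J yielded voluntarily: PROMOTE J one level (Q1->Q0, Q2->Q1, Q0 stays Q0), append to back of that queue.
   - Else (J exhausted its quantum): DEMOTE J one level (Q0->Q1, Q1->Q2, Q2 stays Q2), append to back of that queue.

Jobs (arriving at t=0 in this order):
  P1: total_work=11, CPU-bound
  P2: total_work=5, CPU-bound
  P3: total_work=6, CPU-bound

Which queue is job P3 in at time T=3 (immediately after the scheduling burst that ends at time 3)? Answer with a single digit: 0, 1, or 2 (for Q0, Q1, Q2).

t=0-3: P1@Q0 runs 3, rem=8, quantum used, demote→Q1. Q0=[P2,P3] Q1=[P1] Q2=[]
t=3-6: P2@Q0 runs 3, rem=2, quantum used, demote→Q1. Q0=[P3] Q1=[P1,P2] Q2=[]
t=6-9: P3@Q0 runs 3, rem=3, quantum used, demote→Q1. Q0=[] Q1=[P1,P2,P3] Q2=[]
t=9-14: P1@Q1 runs 5, rem=3, quantum used, demote→Q2. Q0=[] Q1=[P2,P3] Q2=[P1]
t=14-16: P2@Q1 runs 2, rem=0, completes. Q0=[] Q1=[P3] Q2=[P1]
t=16-19: P3@Q1 runs 3, rem=0, completes. Q0=[] Q1=[] Q2=[P1]
t=19-22: P1@Q2 runs 3, rem=0, completes. Q0=[] Q1=[] Q2=[]

Answer: 0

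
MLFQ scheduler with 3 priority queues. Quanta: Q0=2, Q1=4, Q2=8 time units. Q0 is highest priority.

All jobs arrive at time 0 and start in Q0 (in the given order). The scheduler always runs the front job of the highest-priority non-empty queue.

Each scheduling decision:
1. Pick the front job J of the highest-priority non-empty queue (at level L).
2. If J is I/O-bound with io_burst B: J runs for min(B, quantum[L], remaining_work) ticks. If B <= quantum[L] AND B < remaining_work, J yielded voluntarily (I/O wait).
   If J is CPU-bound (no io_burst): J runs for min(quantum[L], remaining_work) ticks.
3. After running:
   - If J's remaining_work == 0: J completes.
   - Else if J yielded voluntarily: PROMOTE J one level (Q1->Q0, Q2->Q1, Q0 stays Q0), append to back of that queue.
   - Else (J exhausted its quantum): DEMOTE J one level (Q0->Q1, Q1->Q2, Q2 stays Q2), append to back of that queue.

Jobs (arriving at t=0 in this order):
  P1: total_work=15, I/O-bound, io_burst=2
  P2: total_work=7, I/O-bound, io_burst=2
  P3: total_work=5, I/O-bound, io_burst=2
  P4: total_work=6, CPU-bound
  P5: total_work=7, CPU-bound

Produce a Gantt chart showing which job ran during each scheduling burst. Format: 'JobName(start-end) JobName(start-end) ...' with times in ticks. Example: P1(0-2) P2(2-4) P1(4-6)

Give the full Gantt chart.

t=0-2: P1@Q0 runs 2, rem=13, I/O yield, promote→Q0. Q0=[P2,P3,P4,P5,P1] Q1=[] Q2=[]
t=2-4: P2@Q0 runs 2, rem=5, I/O yield, promote→Q0. Q0=[P3,P4,P5,P1,P2] Q1=[] Q2=[]
t=4-6: P3@Q0 runs 2, rem=3, I/O yield, promote→Q0. Q0=[P4,P5,P1,P2,P3] Q1=[] Q2=[]
t=6-8: P4@Q0 runs 2, rem=4, quantum used, demote→Q1. Q0=[P5,P1,P2,P3] Q1=[P4] Q2=[]
t=8-10: P5@Q0 runs 2, rem=5, quantum used, demote→Q1. Q0=[P1,P2,P3] Q1=[P4,P5] Q2=[]
t=10-12: P1@Q0 runs 2, rem=11, I/O yield, promote→Q0. Q0=[P2,P3,P1] Q1=[P4,P5] Q2=[]
t=12-14: P2@Q0 runs 2, rem=3, I/O yield, promote→Q0. Q0=[P3,P1,P2] Q1=[P4,P5] Q2=[]
t=14-16: P3@Q0 runs 2, rem=1, I/O yield, promote→Q0. Q0=[P1,P2,P3] Q1=[P4,P5] Q2=[]
t=16-18: P1@Q0 runs 2, rem=9, I/O yield, promote→Q0. Q0=[P2,P3,P1] Q1=[P4,P5] Q2=[]
t=18-20: P2@Q0 runs 2, rem=1, I/O yield, promote→Q0. Q0=[P3,P1,P2] Q1=[P4,P5] Q2=[]
t=20-21: P3@Q0 runs 1, rem=0, completes. Q0=[P1,P2] Q1=[P4,P5] Q2=[]
t=21-23: P1@Q0 runs 2, rem=7, I/O yield, promote→Q0. Q0=[P2,P1] Q1=[P4,P5] Q2=[]
t=23-24: P2@Q0 runs 1, rem=0, completes. Q0=[P1] Q1=[P4,P5] Q2=[]
t=24-26: P1@Q0 runs 2, rem=5, I/O yield, promote→Q0. Q0=[P1] Q1=[P4,P5] Q2=[]
t=26-28: P1@Q0 runs 2, rem=3, I/O yield, promote→Q0. Q0=[P1] Q1=[P4,P5] Q2=[]
t=28-30: P1@Q0 runs 2, rem=1, I/O yield, promote→Q0. Q0=[P1] Q1=[P4,P5] Q2=[]
t=30-31: P1@Q0 runs 1, rem=0, completes. Q0=[] Q1=[P4,P5] Q2=[]
t=31-35: P4@Q1 runs 4, rem=0, completes. Q0=[] Q1=[P5] Q2=[]
t=35-39: P5@Q1 runs 4, rem=1, quantum used, demote→Q2. Q0=[] Q1=[] Q2=[P5]
t=39-40: P5@Q2 runs 1, rem=0, completes. Q0=[] Q1=[] Q2=[]

Answer: P1(0-2) P2(2-4) P3(4-6) P4(6-8) P5(8-10) P1(10-12) P2(12-14) P3(14-16) P1(16-18) P2(18-20) P3(20-21) P1(21-23) P2(23-24) P1(24-26) P1(26-28) P1(28-30) P1(30-31) P4(31-35) P5(35-39) P5(39-40)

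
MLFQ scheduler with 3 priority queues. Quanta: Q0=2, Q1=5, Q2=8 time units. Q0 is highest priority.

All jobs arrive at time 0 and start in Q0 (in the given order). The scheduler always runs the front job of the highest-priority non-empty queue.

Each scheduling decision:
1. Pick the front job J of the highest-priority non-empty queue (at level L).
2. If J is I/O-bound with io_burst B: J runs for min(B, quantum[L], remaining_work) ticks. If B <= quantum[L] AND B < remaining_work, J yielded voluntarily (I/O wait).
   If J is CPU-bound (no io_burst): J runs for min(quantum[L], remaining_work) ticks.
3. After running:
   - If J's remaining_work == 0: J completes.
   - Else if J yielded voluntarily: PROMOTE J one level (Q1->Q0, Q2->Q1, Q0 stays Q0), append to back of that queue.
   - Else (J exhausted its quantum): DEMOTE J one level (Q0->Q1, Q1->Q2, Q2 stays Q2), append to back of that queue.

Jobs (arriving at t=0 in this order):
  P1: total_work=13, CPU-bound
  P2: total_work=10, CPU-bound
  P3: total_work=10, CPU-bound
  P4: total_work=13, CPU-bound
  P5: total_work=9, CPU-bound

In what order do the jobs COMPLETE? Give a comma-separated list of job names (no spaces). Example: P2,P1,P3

Answer: P1,P2,P3,P4,P5

Derivation:
t=0-2: P1@Q0 runs 2, rem=11, quantum used, demote→Q1. Q0=[P2,P3,P4,P5] Q1=[P1] Q2=[]
t=2-4: P2@Q0 runs 2, rem=8, quantum used, demote→Q1. Q0=[P3,P4,P5] Q1=[P1,P2] Q2=[]
t=4-6: P3@Q0 runs 2, rem=8, quantum used, demote→Q1. Q0=[P4,P5] Q1=[P1,P2,P3] Q2=[]
t=6-8: P4@Q0 runs 2, rem=11, quantum used, demote→Q1. Q0=[P5] Q1=[P1,P2,P3,P4] Q2=[]
t=8-10: P5@Q0 runs 2, rem=7, quantum used, demote→Q1. Q0=[] Q1=[P1,P2,P3,P4,P5] Q2=[]
t=10-15: P1@Q1 runs 5, rem=6, quantum used, demote→Q2. Q0=[] Q1=[P2,P3,P4,P5] Q2=[P1]
t=15-20: P2@Q1 runs 5, rem=3, quantum used, demote→Q2. Q0=[] Q1=[P3,P4,P5] Q2=[P1,P2]
t=20-25: P3@Q1 runs 5, rem=3, quantum used, demote→Q2. Q0=[] Q1=[P4,P5] Q2=[P1,P2,P3]
t=25-30: P4@Q1 runs 5, rem=6, quantum used, demote→Q2. Q0=[] Q1=[P5] Q2=[P1,P2,P3,P4]
t=30-35: P5@Q1 runs 5, rem=2, quantum used, demote→Q2. Q0=[] Q1=[] Q2=[P1,P2,P3,P4,P5]
t=35-41: P1@Q2 runs 6, rem=0, completes. Q0=[] Q1=[] Q2=[P2,P3,P4,P5]
t=41-44: P2@Q2 runs 3, rem=0, completes. Q0=[] Q1=[] Q2=[P3,P4,P5]
t=44-47: P3@Q2 runs 3, rem=0, completes. Q0=[] Q1=[] Q2=[P4,P5]
t=47-53: P4@Q2 runs 6, rem=0, completes. Q0=[] Q1=[] Q2=[P5]
t=53-55: P5@Q2 runs 2, rem=0, completes. Q0=[] Q1=[] Q2=[]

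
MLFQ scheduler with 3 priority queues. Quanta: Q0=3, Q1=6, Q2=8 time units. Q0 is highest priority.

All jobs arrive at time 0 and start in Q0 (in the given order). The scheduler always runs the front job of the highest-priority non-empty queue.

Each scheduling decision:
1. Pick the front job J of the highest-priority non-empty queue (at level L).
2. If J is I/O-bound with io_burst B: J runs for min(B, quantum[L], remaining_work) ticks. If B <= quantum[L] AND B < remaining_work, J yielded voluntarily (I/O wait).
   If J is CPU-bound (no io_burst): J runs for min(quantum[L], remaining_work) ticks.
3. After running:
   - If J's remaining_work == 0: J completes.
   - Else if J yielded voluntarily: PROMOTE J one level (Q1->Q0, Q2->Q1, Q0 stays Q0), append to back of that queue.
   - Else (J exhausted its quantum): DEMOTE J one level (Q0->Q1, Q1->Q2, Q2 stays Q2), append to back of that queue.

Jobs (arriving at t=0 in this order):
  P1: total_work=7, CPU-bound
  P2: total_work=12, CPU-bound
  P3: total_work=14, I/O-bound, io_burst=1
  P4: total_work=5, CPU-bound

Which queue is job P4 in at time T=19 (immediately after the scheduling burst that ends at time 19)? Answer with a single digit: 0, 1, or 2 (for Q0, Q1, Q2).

Answer: 1

Derivation:
t=0-3: P1@Q0 runs 3, rem=4, quantum used, demote→Q1. Q0=[P2,P3,P4] Q1=[P1] Q2=[]
t=3-6: P2@Q0 runs 3, rem=9, quantum used, demote→Q1. Q0=[P3,P4] Q1=[P1,P2] Q2=[]
t=6-7: P3@Q0 runs 1, rem=13, I/O yield, promote→Q0. Q0=[P4,P3] Q1=[P1,P2] Q2=[]
t=7-10: P4@Q0 runs 3, rem=2, quantum used, demote→Q1. Q0=[P3] Q1=[P1,P2,P4] Q2=[]
t=10-11: P3@Q0 runs 1, rem=12, I/O yield, promote→Q0. Q0=[P3] Q1=[P1,P2,P4] Q2=[]
t=11-12: P3@Q0 runs 1, rem=11, I/O yield, promote→Q0. Q0=[P3] Q1=[P1,P2,P4] Q2=[]
t=12-13: P3@Q0 runs 1, rem=10, I/O yield, promote→Q0. Q0=[P3] Q1=[P1,P2,P4] Q2=[]
t=13-14: P3@Q0 runs 1, rem=9, I/O yield, promote→Q0. Q0=[P3] Q1=[P1,P2,P4] Q2=[]
t=14-15: P3@Q0 runs 1, rem=8, I/O yield, promote→Q0. Q0=[P3] Q1=[P1,P2,P4] Q2=[]
t=15-16: P3@Q0 runs 1, rem=7, I/O yield, promote→Q0. Q0=[P3] Q1=[P1,P2,P4] Q2=[]
t=16-17: P3@Q0 runs 1, rem=6, I/O yield, promote→Q0. Q0=[P3] Q1=[P1,P2,P4] Q2=[]
t=17-18: P3@Q0 runs 1, rem=5, I/O yield, promote→Q0. Q0=[P3] Q1=[P1,P2,P4] Q2=[]
t=18-19: P3@Q0 runs 1, rem=4, I/O yield, promote→Q0. Q0=[P3] Q1=[P1,P2,P4] Q2=[]
t=19-20: P3@Q0 runs 1, rem=3, I/O yield, promote→Q0. Q0=[P3] Q1=[P1,P2,P4] Q2=[]
t=20-21: P3@Q0 runs 1, rem=2, I/O yield, promote→Q0. Q0=[P3] Q1=[P1,P2,P4] Q2=[]
t=21-22: P3@Q0 runs 1, rem=1, I/O yield, promote→Q0. Q0=[P3] Q1=[P1,P2,P4] Q2=[]
t=22-23: P3@Q0 runs 1, rem=0, completes. Q0=[] Q1=[P1,P2,P4] Q2=[]
t=23-27: P1@Q1 runs 4, rem=0, completes. Q0=[] Q1=[P2,P4] Q2=[]
t=27-33: P2@Q1 runs 6, rem=3, quantum used, demote→Q2. Q0=[] Q1=[P4] Q2=[P2]
t=33-35: P4@Q1 runs 2, rem=0, completes. Q0=[] Q1=[] Q2=[P2]
t=35-38: P2@Q2 runs 3, rem=0, completes. Q0=[] Q1=[] Q2=[]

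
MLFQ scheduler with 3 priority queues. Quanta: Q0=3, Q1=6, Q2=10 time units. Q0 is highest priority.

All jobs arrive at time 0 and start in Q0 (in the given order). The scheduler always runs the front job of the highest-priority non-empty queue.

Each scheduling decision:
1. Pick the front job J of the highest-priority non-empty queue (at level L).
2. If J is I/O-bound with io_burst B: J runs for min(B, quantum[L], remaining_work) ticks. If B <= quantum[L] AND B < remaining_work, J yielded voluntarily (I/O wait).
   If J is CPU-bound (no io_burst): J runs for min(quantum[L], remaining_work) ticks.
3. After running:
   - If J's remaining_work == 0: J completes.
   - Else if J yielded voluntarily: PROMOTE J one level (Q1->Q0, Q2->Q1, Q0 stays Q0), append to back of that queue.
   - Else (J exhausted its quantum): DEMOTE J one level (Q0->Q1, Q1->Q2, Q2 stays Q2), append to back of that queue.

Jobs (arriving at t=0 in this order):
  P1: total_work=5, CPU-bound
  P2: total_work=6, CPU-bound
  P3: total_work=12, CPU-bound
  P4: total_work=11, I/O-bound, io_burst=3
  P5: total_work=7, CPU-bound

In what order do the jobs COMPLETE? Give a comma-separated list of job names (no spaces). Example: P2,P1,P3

t=0-3: P1@Q0 runs 3, rem=2, quantum used, demote→Q1. Q0=[P2,P3,P4,P5] Q1=[P1] Q2=[]
t=3-6: P2@Q0 runs 3, rem=3, quantum used, demote→Q1. Q0=[P3,P4,P5] Q1=[P1,P2] Q2=[]
t=6-9: P3@Q0 runs 3, rem=9, quantum used, demote→Q1. Q0=[P4,P5] Q1=[P1,P2,P3] Q2=[]
t=9-12: P4@Q0 runs 3, rem=8, I/O yield, promote→Q0. Q0=[P5,P4] Q1=[P1,P2,P3] Q2=[]
t=12-15: P5@Q0 runs 3, rem=4, quantum used, demote→Q1. Q0=[P4] Q1=[P1,P2,P3,P5] Q2=[]
t=15-18: P4@Q0 runs 3, rem=5, I/O yield, promote→Q0. Q0=[P4] Q1=[P1,P2,P3,P5] Q2=[]
t=18-21: P4@Q0 runs 3, rem=2, I/O yield, promote→Q0. Q0=[P4] Q1=[P1,P2,P3,P5] Q2=[]
t=21-23: P4@Q0 runs 2, rem=0, completes. Q0=[] Q1=[P1,P2,P3,P5] Q2=[]
t=23-25: P1@Q1 runs 2, rem=0, completes. Q0=[] Q1=[P2,P3,P5] Q2=[]
t=25-28: P2@Q1 runs 3, rem=0, completes. Q0=[] Q1=[P3,P5] Q2=[]
t=28-34: P3@Q1 runs 6, rem=3, quantum used, demote→Q2. Q0=[] Q1=[P5] Q2=[P3]
t=34-38: P5@Q1 runs 4, rem=0, completes. Q0=[] Q1=[] Q2=[P3]
t=38-41: P3@Q2 runs 3, rem=0, completes. Q0=[] Q1=[] Q2=[]

Answer: P4,P1,P2,P5,P3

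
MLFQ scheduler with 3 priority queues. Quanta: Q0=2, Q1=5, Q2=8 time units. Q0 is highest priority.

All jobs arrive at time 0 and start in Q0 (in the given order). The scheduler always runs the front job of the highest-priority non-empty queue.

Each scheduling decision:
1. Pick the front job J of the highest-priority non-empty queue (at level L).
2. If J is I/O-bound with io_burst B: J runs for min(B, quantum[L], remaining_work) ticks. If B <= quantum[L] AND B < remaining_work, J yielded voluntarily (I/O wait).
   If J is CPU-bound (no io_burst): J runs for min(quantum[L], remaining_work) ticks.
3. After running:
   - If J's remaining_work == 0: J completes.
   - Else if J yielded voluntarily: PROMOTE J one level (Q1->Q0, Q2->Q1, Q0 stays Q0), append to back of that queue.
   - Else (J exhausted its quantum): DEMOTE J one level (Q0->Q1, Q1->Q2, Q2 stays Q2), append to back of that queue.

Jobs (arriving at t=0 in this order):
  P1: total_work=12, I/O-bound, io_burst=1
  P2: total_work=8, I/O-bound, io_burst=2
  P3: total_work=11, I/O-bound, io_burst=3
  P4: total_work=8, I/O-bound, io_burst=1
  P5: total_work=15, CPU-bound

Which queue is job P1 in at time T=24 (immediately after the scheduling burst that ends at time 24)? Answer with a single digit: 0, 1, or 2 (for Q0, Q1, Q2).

t=0-1: P1@Q0 runs 1, rem=11, I/O yield, promote→Q0. Q0=[P2,P3,P4,P5,P1] Q1=[] Q2=[]
t=1-3: P2@Q0 runs 2, rem=6, I/O yield, promote→Q0. Q0=[P3,P4,P5,P1,P2] Q1=[] Q2=[]
t=3-5: P3@Q0 runs 2, rem=9, quantum used, demote→Q1. Q0=[P4,P5,P1,P2] Q1=[P3] Q2=[]
t=5-6: P4@Q0 runs 1, rem=7, I/O yield, promote→Q0. Q0=[P5,P1,P2,P4] Q1=[P3] Q2=[]
t=6-8: P5@Q0 runs 2, rem=13, quantum used, demote→Q1. Q0=[P1,P2,P4] Q1=[P3,P5] Q2=[]
t=8-9: P1@Q0 runs 1, rem=10, I/O yield, promote→Q0. Q0=[P2,P4,P1] Q1=[P3,P5] Q2=[]
t=9-11: P2@Q0 runs 2, rem=4, I/O yield, promote→Q0. Q0=[P4,P1,P2] Q1=[P3,P5] Q2=[]
t=11-12: P4@Q0 runs 1, rem=6, I/O yield, promote→Q0. Q0=[P1,P2,P4] Q1=[P3,P5] Q2=[]
t=12-13: P1@Q0 runs 1, rem=9, I/O yield, promote→Q0. Q0=[P2,P4,P1] Q1=[P3,P5] Q2=[]
t=13-15: P2@Q0 runs 2, rem=2, I/O yield, promote→Q0. Q0=[P4,P1,P2] Q1=[P3,P5] Q2=[]
t=15-16: P4@Q0 runs 1, rem=5, I/O yield, promote→Q0. Q0=[P1,P2,P4] Q1=[P3,P5] Q2=[]
t=16-17: P1@Q0 runs 1, rem=8, I/O yield, promote→Q0. Q0=[P2,P4,P1] Q1=[P3,P5] Q2=[]
t=17-19: P2@Q0 runs 2, rem=0, completes. Q0=[P4,P1] Q1=[P3,P5] Q2=[]
t=19-20: P4@Q0 runs 1, rem=4, I/O yield, promote→Q0. Q0=[P1,P4] Q1=[P3,P5] Q2=[]
t=20-21: P1@Q0 runs 1, rem=7, I/O yield, promote→Q0. Q0=[P4,P1] Q1=[P3,P5] Q2=[]
t=21-22: P4@Q0 runs 1, rem=3, I/O yield, promote→Q0. Q0=[P1,P4] Q1=[P3,P5] Q2=[]
t=22-23: P1@Q0 runs 1, rem=6, I/O yield, promote→Q0. Q0=[P4,P1] Q1=[P3,P5] Q2=[]
t=23-24: P4@Q0 runs 1, rem=2, I/O yield, promote→Q0. Q0=[P1,P4] Q1=[P3,P5] Q2=[]
t=24-25: P1@Q0 runs 1, rem=5, I/O yield, promote→Q0. Q0=[P4,P1] Q1=[P3,P5] Q2=[]
t=25-26: P4@Q0 runs 1, rem=1, I/O yield, promote→Q0. Q0=[P1,P4] Q1=[P3,P5] Q2=[]
t=26-27: P1@Q0 runs 1, rem=4, I/O yield, promote→Q0. Q0=[P4,P1] Q1=[P3,P5] Q2=[]
t=27-28: P4@Q0 runs 1, rem=0, completes. Q0=[P1] Q1=[P3,P5] Q2=[]
t=28-29: P1@Q0 runs 1, rem=3, I/O yield, promote→Q0. Q0=[P1] Q1=[P3,P5] Q2=[]
t=29-30: P1@Q0 runs 1, rem=2, I/O yield, promote→Q0. Q0=[P1] Q1=[P3,P5] Q2=[]
t=30-31: P1@Q0 runs 1, rem=1, I/O yield, promote→Q0. Q0=[P1] Q1=[P3,P5] Q2=[]
t=31-32: P1@Q0 runs 1, rem=0, completes. Q0=[] Q1=[P3,P5] Q2=[]
t=32-35: P3@Q1 runs 3, rem=6, I/O yield, promote→Q0. Q0=[P3] Q1=[P5] Q2=[]
t=35-37: P3@Q0 runs 2, rem=4, quantum used, demote→Q1. Q0=[] Q1=[P5,P3] Q2=[]
t=37-42: P5@Q1 runs 5, rem=8, quantum used, demote→Q2. Q0=[] Q1=[P3] Q2=[P5]
t=42-45: P3@Q1 runs 3, rem=1, I/O yield, promote→Q0. Q0=[P3] Q1=[] Q2=[P5]
t=45-46: P3@Q0 runs 1, rem=0, completes. Q0=[] Q1=[] Q2=[P5]
t=46-54: P5@Q2 runs 8, rem=0, completes. Q0=[] Q1=[] Q2=[]

Answer: 0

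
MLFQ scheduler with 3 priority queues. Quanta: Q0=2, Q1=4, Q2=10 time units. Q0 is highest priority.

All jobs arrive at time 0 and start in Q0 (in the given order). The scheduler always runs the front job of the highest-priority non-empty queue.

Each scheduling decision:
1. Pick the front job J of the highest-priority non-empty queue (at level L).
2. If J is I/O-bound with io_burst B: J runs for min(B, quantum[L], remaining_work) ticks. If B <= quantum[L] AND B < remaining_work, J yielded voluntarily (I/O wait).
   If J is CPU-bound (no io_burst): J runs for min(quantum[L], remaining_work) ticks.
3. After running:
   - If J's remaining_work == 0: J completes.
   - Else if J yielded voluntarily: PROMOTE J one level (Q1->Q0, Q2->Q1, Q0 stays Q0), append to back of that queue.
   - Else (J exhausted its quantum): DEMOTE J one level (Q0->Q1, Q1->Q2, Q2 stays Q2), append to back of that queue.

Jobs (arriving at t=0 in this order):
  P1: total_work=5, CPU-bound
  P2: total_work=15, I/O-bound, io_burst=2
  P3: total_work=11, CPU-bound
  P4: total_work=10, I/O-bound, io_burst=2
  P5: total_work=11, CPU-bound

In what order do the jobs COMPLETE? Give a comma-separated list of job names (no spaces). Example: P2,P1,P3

Answer: P4,P2,P1,P3,P5

Derivation:
t=0-2: P1@Q0 runs 2, rem=3, quantum used, demote→Q1. Q0=[P2,P3,P4,P5] Q1=[P1] Q2=[]
t=2-4: P2@Q0 runs 2, rem=13, I/O yield, promote→Q0. Q0=[P3,P4,P5,P2] Q1=[P1] Q2=[]
t=4-6: P3@Q0 runs 2, rem=9, quantum used, demote→Q1. Q0=[P4,P5,P2] Q1=[P1,P3] Q2=[]
t=6-8: P4@Q0 runs 2, rem=8, I/O yield, promote→Q0. Q0=[P5,P2,P4] Q1=[P1,P3] Q2=[]
t=8-10: P5@Q0 runs 2, rem=9, quantum used, demote→Q1. Q0=[P2,P4] Q1=[P1,P3,P5] Q2=[]
t=10-12: P2@Q0 runs 2, rem=11, I/O yield, promote→Q0. Q0=[P4,P2] Q1=[P1,P3,P5] Q2=[]
t=12-14: P4@Q0 runs 2, rem=6, I/O yield, promote→Q0. Q0=[P2,P4] Q1=[P1,P3,P5] Q2=[]
t=14-16: P2@Q0 runs 2, rem=9, I/O yield, promote→Q0. Q0=[P4,P2] Q1=[P1,P3,P5] Q2=[]
t=16-18: P4@Q0 runs 2, rem=4, I/O yield, promote→Q0. Q0=[P2,P4] Q1=[P1,P3,P5] Q2=[]
t=18-20: P2@Q0 runs 2, rem=7, I/O yield, promote→Q0. Q0=[P4,P2] Q1=[P1,P3,P5] Q2=[]
t=20-22: P4@Q0 runs 2, rem=2, I/O yield, promote→Q0. Q0=[P2,P4] Q1=[P1,P3,P5] Q2=[]
t=22-24: P2@Q0 runs 2, rem=5, I/O yield, promote→Q0. Q0=[P4,P2] Q1=[P1,P3,P5] Q2=[]
t=24-26: P4@Q0 runs 2, rem=0, completes. Q0=[P2] Q1=[P1,P3,P5] Q2=[]
t=26-28: P2@Q0 runs 2, rem=3, I/O yield, promote→Q0. Q0=[P2] Q1=[P1,P3,P5] Q2=[]
t=28-30: P2@Q0 runs 2, rem=1, I/O yield, promote→Q0. Q0=[P2] Q1=[P1,P3,P5] Q2=[]
t=30-31: P2@Q0 runs 1, rem=0, completes. Q0=[] Q1=[P1,P3,P5] Q2=[]
t=31-34: P1@Q1 runs 3, rem=0, completes. Q0=[] Q1=[P3,P5] Q2=[]
t=34-38: P3@Q1 runs 4, rem=5, quantum used, demote→Q2. Q0=[] Q1=[P5] Q2=[P3]
t=38-42: P5@Q1 runs 4, rem=5, quantum used, demote→Q2. Q0=[] Q1=[] Q2=[P3,P5]
t=42-47: P3@Q2 runs 5, rem=0, completes. Q0=[] Q1=[] Q2=[P5]
t=47-52: P5@Q2 runs 5, rem=0, completes. Q0=[] Q1=[] Q2=[]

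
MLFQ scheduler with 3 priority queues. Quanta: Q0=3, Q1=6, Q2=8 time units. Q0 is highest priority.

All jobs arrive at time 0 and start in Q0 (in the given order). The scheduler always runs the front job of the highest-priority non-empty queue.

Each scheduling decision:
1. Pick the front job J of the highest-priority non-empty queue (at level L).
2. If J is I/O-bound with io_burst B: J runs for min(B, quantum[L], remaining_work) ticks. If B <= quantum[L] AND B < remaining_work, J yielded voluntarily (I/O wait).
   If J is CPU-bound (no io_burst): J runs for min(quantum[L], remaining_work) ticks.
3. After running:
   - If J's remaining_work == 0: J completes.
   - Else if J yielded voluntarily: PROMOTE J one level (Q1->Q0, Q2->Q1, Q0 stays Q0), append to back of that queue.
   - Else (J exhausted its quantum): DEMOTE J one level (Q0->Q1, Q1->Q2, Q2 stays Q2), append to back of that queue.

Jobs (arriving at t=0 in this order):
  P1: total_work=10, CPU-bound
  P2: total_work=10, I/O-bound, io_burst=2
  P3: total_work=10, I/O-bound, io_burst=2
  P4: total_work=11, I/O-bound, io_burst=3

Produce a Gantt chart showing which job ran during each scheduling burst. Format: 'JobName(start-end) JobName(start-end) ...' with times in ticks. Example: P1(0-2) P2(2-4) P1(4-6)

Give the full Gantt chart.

Answer: P1(0-3) P2(3-5) P3(5-7) P4(7-10) P2(10-12) P3(12-14) P4(14-17) P2(17-19) P3(19-21) P4(21-24) P2(24-26) P3(26-28) P4(28-30) P2(30-32) P3(32-34) P1(34-40) P1(40-41)

Derivation:
t=0-3: P1@Q0 runs 3, rem=7, quantum used, demote→Q1. Q0=[P2,P3,P4] Q1=[P1] Q2=[]
t=3-5: P2@Q0 runs 2, rem=8, I/O yield, promote→Q0. Q0=[P3,P4,P2] Q1=[P1] Q2=[]
t=5-7: P3@Q0 runs 2, rem=8, I/O yield, promote→Q0. Q0=[P4,P2,P3] Q1=[P1] Q2=[]
t=7-10: P4@Q0 runs 3, rem=8, I/O yield, promote→Q0. Q0=[P2,P3,P4] Q1=[P1] Q2=[]
t=10-12: P2@Q0 runs 2, rem=6, I/O yield, promote→Q0. Q0=[P3,P4,P2] Q1=[P1] Q2=[]
t=12-14: P3@Q0 runs 2, rem=6, I/O yield, promote→Q0. Q0=[P4,P2,P3] Q1=[P1] Q2=[]
t=14-17: P4@Q0 runs 3, rem=5, I/O yield, promote→Q0. Q0=[P2,P3,P4] Q1=[P1] Q2=[]
t=17-19: P2@Q0 runs 2, rem=4, I/O yield, promote→Q0. Q0=[P3,P4,P2] Q1=[P1] Q2=[]
t=19-21: P3@Q0 runs 2, rem=4, I/O yield, promote→Q0. Q0=[P4,P2,P3] Q1=[P1] Q2=[]
t=21-24: P4@Q0 runs 3, rem=2, I/O yield, promote→Q0. Q0=[P2,P3,P4] Q1=[P1] Q2=[]
t=24-26: P2@Q0 runs 2, rem=2, I/O yield, promote→Q0. Q0=[P3,P4,P2] Q1=[P1] Q2=[]
t=26-28: P3@Q0 runs 2, rem=2, I/O yield, promote→Q0. Q0=[P4,P2,P3] Q1=[P1] Q2=[]
t=28-30: P4@Q0 runs 2, rem=0, completes. Q0=[P2,P3] Q1=[P1] Q2=[]
t=30-32: P2@Q0 runs 2, rem=0, completes. Q0=[P3] Q1=[P1] Q2=[]
t=32-34: P3@Q0 runs 2, rem=0, completes. Q0=[] Q1=[P1] Q2=[]
t=34-40: P1@Q1 runs 6, rem=1, quantum used, demote→Q2. Q0=[] Q1=[] Q2=[P1]
t=40-41: P1@Q2 runs 1, rem=0, completes. Q0=[] Q1=[] Q2=[]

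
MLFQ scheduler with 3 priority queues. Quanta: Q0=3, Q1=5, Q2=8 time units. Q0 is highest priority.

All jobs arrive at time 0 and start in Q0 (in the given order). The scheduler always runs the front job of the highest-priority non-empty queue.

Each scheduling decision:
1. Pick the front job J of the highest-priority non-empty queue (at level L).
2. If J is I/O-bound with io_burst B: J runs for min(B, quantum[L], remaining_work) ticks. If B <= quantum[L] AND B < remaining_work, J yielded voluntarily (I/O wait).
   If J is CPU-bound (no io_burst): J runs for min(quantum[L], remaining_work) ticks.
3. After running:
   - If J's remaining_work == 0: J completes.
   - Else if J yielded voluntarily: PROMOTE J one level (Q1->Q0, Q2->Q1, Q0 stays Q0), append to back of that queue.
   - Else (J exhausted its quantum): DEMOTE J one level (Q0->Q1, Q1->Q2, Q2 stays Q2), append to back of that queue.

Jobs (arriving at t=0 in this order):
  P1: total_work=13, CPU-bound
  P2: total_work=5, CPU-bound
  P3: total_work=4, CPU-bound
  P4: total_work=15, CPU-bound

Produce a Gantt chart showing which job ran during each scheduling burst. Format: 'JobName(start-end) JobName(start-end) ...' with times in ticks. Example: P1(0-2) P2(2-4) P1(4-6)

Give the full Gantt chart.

Answer: P1(0-3) P2(3-6) P3(6-9) P4(9-12) P1(12-17) P2(17-19) P3(19-20) P4(20-25) P1(25-30) P4(30-37)

Derivation:
t=0-3: P1@Q0 runs 3, rem=10, quantum used, demote→Q1. Q0=[P2,P3,P4] Q1=[P1] Q2=[]
t=3-6: P2@Q0 runs 3, rem=2, quantum used, demote→Q1. Q0=[P3,P4] Q1=[P1,P2] Q2=[]
t=6-9: P3@Q0 runs 3, rem=1, quantum used, demote→Q1. Q0=[P4] Q1=[P1,P2,P3] Q2=[]
t=9-12: P4@Q0 runs 3, rem=12, quantum used, demote→Q1. Q0=[] Q1=[P1,P2,P3,P4] Q2=[]
t=12-17: P1@Q1 runs 5, rem=5, quantum used, demote→Q2. Q0=[] Q1=[P2,P3,P4] Q2=[P1]
t=17-19: P2@Q1 runs 2, rem=0, completes. Q0=[] Q1=[P3,P4] Q2=[P1]
t=19-20: P3@Q1 runs 1, rem=0, completes. Q0=[] Q1=[P4] Q2=[P1]
t=20-25: P4@Q1 runs 5, rem=7, quantum used, demote→Q2. Q0=[] Q1=[] Q2=[P1,P4]
t=25-30: P1@Q2 runs 5, rem=0, completes. Q0=[] Q1=[] Q2=[P4]
t=30-37: P4@Q2 runs 7, rem=0, completes. Q0=[] Q1=[] Q2=[]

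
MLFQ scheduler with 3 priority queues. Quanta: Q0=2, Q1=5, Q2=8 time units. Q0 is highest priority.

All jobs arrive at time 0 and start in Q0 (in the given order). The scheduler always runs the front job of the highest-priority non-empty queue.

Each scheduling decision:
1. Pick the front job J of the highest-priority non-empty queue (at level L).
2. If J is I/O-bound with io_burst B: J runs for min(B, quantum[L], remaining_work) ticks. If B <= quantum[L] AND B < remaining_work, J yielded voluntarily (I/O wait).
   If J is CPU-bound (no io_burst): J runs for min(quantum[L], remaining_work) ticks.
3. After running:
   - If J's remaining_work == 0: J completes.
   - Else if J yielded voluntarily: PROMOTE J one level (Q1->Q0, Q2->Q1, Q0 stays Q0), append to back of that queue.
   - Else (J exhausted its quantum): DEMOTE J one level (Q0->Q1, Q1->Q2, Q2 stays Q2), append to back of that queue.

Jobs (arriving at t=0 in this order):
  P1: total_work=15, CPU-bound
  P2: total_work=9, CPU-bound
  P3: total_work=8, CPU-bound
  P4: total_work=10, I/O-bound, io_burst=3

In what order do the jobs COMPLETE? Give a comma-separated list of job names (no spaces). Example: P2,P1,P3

Answer: P4,P1,P2,P3

Derivation:
t=0-2: P1@Q0 runs 2, rem=13, quantum used, demote→Q1. Q0=[P2,P3,P4] Q1=[P1] Q2=[]
t=2-4: P2@Q0 runs 2, rem=7, quantum used, demote→Q1. Q0=[P3,P4] Q1=[P1,P2] Q2=[]
t=4-6: P3@Q0 runs 2, rem=6, quantum used, demote→Q1. Q0=[P4] Q1=[P1,P2,P3] Q2=[]
t=6-8: P4@Q0 runs 2, rem=8, quantum used, demote→Q1. Q0=[] Q1=[P1,P2,P3,P4] Q2=[]
t=8-13: P1@Q1 runs 5, rem=8, quantum used, demote→Q2. Q0=[] Q1=[P2,P3,P4] Q2=[P1]
t=13-18: P2@Q1 runs 5, rem=2, quantum used, demote→Q2. Q0=[] Q1=[P3,P4] Q2=[P1,P2]
t=18-23: P3@Q1 runs 5, rem=1, quantum used, demote→Q2. Q0=[] Q1=[P4] Q2=[P1,P2,P3]
t=23-26: P4@Q1 runs 3, rem=5, I/O yield, promote→Q0. Q0=[P4] Q1=[] Q2=[P1,P2,P3]
t=26-28: P4@Q0 runs 2, rem=3, quantum used, demote→Q1. Q0=[] Q1=[P4] Q2=[P1,P2,P3]
t=28-31: P4@Q1 runs 3, rem=0, completes. Q0=[] Q1=[] Q2=[P1,P2,P3]
t=31-39: P1@Q2 runs 8, rem=0, completes. Q0=[] Q1=[] Q2=[P2,P3]
t=39-41: P2@Q2 runs 2, rem=0, completes. Q0=[] Q1=[] Q2=[P3]
t=41-42: P3@Q2 runs 1, rem=0, completes. Q0=[] Q1=[] Q2=[]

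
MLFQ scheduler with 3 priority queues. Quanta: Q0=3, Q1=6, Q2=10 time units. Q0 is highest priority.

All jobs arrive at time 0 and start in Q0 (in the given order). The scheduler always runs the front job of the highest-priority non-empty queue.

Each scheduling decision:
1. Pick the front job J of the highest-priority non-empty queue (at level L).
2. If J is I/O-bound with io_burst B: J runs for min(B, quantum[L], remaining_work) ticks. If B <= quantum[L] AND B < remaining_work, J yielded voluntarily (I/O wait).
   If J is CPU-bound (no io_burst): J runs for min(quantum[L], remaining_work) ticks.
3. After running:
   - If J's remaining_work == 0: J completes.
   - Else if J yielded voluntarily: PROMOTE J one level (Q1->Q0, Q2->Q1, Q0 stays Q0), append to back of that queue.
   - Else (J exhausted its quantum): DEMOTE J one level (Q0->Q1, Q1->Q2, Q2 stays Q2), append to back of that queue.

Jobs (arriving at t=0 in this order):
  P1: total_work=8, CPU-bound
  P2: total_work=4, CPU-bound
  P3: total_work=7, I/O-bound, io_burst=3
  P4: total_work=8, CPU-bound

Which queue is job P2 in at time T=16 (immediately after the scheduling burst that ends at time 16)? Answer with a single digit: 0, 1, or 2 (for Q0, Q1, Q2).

Answer: 1

Derivation:
t=0-3: P1@Q0 runs 3, rem=5, quantum used, demote→Q1. Q0=[P2,P3,P4] Q1=[P1] Q2=[]
t=3-6: P2@Q0 runs 3, rem=1, quantum used, demote→Q1. Q0=[P3,P4] Q1=[P1,P2] Q2=[]
t=6-9: P3@Q0 runs 3, rem=4, I/O yield, promote→Q0. Q0=[P4,P3] Q1=[P1,P2] Q2=[]
t=9-12: P4@Q0 runs 3, rem=5, quantum used, demote→Q1. Q0=[P3] Q1=[P1,P2,P4] Q2=[]
t=12-15: P3@Q0 runs 3, rem=1, I/O yield, promote→Q0. Q0=[P3] Q1=[P1,P2,P4] Q2=[]
t=15-16: P3@Q0 runs 1, rem=0, completes. Q0=[] Q1=[P1,P2,P4] Q2=[]
t=16-21: P1@Q1 runs 5, rem=0, completes. Q0=[] Q1=[P2,P4] Q2=[]
t=21-22: P2@Q1 runs 1, rem=0, completes. Q0=[] Q1=[P4] Q2=[]
t=22-27: P4@Q1 runs 5, rem=0, completes. Q0=[] Q1=[] Q2=[]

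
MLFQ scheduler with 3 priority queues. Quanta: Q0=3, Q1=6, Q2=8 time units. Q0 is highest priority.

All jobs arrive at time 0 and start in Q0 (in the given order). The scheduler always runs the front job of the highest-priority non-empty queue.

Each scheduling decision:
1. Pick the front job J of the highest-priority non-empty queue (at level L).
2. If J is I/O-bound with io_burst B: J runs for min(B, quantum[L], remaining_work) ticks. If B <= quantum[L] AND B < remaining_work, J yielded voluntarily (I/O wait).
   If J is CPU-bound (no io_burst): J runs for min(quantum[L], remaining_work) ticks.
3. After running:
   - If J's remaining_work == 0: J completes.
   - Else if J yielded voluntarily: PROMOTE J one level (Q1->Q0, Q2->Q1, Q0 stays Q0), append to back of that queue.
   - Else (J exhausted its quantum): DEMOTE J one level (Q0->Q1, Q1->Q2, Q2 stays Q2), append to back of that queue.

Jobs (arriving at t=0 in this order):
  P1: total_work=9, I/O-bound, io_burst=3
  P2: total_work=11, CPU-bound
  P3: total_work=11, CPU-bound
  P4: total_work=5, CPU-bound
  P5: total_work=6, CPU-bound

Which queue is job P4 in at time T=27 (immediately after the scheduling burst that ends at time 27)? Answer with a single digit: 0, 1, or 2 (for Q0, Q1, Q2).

Answer: 1

Derivation:
t=0-3: P1@Q0 runs 3, rem=6, I/O yield, promote→Q0. Q0=[P2,P3,P4,P5,P1] Q1=[] Q2=[]
t=3-6: P2@Q0 runs 3, rem=8, quantum used, demote→Q1. Q0=[P3,P4,P5,P1] Q1=[P2] Q2=[]
t=6-9: P3@Q0 runs 3, rem=8, quantum used, demote→Q1. Q0=[P4,P5,P1] Q1=[P2,P3] Q2=[]
t=9-12: P4@Q0 runs 3, rem=2, quantum used, demote→Q1. Q0=[P5,P1] Q1=[P2,P3,P4] Q2=[]
t=12-15: P5@Q0 runs 3, rem=3, quantum used, demote→Q1. Q0=[P1] Q1=[P2,P3,P4,P5] Q2=[]
t=15-18: P1@Q0 runs 3, rem=3, I/O yield, promote→Q0. Q0=[P1] Q1=[P2,P3,P4,P5] Q2=[]
t=18-21: P1@Q0 runs 3, rem=0, completes. Q0=[] Q1=[P2,P3,P4,P5] Q2=[]
t=21-27: P2@Q1 runs 6, rem=2, quantum used, demote→Q2. Q0=[] Q1=[P3,P4,P5] Q2=[P2]
t=27-33: P3@Q1 runs 6, rem=2, quantum used, demote→Q2. Q0=[] Q1=[P4,P5] Q2=[P2,P3]
t=33-35: P4@Q1 runs 2, rem=0, completes. Q0=[] Q1=[P5] Q2=[P2,P3]
t=35-38: P5@Q1 runs 3, rem=0, completes. Q0=[] Q1=[] Q2=[P2,P3]
t=38-40: P2@Q2 runs 2, rem=0, completes. Q0=[] Q1=[] Q2=[P3]
t=40-42: P3@Q2 runs 2, rem=0, completes. Q0=[] Q1=[] Q2=[]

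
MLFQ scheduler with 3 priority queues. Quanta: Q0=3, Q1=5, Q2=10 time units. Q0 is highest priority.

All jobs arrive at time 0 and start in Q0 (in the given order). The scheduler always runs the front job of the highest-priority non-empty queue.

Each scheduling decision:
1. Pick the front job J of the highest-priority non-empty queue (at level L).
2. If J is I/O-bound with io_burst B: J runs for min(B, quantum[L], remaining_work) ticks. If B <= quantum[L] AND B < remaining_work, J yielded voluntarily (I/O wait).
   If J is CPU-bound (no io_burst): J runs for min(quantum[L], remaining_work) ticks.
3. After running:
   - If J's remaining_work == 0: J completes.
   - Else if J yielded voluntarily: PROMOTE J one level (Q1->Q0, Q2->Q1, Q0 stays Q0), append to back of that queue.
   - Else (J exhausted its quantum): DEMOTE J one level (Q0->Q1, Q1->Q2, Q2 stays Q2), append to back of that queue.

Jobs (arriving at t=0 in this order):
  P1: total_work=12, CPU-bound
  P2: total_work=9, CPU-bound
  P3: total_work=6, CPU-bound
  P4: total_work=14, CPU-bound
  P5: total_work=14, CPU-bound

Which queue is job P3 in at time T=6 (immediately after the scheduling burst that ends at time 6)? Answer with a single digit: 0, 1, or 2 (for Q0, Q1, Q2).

t=0-3: P1@Q0 runs 3, rem=9, quantum used, demote→Q1. Q0=[P2,P3,P4,P5] Q1=[P1] Q2=[]
t=3-6: P2@Q0 runs 3, rem=6, quantum used, demote→Q1. Q0=[P3,P4,P5] Q1=[P1,P2] Q2=[]
t=6-9: P3@Q0 runs 3, rem=3, quantum used, demote→Q1. Q0=[P4,P5] Q1=[P1,P2,P3] Q2=[]
t=9-12: P4@Q0 runs 3, rem=11, quantum used, demote→Q1. Q0=[P5] Q1=[P1,P2,P3,P4] Q2=[]
t=12-15: P5@Q0 runs 3, rem=11, quantum used, demote→Q1. Q0=[] Q1=[P1,P2,P3,P4,P5] Q2=[]
t=15-20: P1@Q1 runs 5, rem=4, quantum used, demote→Q2. Q0=[] Q1=[P2,P3,P4,P5] Q2=[P1]
t=20-25: P2@Q1 runs 5, rem=1, quantum used, demote→Q2. Q0=[] Q1=[P3,P4,P5] Q2=[P1,P2]
t=25-28: P3@Q1 runs 3, rem=0, completes. Q0=[] Q1=[P4,P5] Q2=[P1,P2]
t=28-33: P4@Q1 runs 5, rem=6, quantum used, demote→Q2. Q0=[] Q1=[P5] Q2=[P1,P2,P4]
t=33-38: P5@Q1 runs 5, rem=6, quantum used, demote→Q2. Q0=[] Q1=[] Q2=[P1,P2,P4,P5]
t=38-42: P1@Q2 runs 4, rem=0, completes. Q0=[] Q1=[] Q2=[P2,P4,P5]
t=42-43: P2@Q2 runs 1, rem=0, completes. Q0=[] Q1=[] Q2=[P4,P5]
t=43-49: P4@Q2 runs 6, rem=0, completes. Q0=[] Q1=[] Q2=[P5]
t=49-55: P5@Q2 runs 6, rem=0, completes. Q0=[] Q1=[] Q2=[]

Answer: 0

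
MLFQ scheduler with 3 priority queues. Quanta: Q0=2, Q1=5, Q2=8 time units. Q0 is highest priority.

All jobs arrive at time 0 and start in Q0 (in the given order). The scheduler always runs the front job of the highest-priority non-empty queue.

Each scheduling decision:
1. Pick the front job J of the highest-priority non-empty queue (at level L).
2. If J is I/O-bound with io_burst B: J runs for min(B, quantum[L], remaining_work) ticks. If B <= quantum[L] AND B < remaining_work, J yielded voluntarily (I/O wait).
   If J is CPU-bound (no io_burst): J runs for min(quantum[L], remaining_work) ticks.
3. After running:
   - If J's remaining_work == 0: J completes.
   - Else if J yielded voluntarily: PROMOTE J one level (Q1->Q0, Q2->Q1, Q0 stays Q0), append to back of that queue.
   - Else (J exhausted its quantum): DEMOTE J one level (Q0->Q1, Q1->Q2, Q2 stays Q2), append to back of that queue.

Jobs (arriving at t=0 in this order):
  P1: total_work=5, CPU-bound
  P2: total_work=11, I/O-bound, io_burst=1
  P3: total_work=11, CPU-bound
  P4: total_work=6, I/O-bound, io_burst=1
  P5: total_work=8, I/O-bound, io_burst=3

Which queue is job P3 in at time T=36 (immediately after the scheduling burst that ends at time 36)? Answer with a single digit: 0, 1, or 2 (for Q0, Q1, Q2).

Answer: 2

Derivation:
t=0-2: P1@Q0 runs 2, rem=3, quantum used, demote→Q1. Q0=[P2,P3,P4,P5] Q1=[P1] Q2=[]
t=2-3: P2@Q0 runs 1, rem=10, I/O yield, promote→Q0. Q0=[P3,P4,P5,P2] Q1=[P1] Q2=[]
t=3-5: P3@Q0 runs 2, rem=9, quantum used, demote→Q1. Q0=[P4,P5,P2] Q1=[P1,P3] Q2=[]
t=5-6: P4@Q0 runs 1, rem=5, I/O yield, promote→Q0. Q0=[P5,P2,P4] Q1=[P1,P3] Q2=[]
t=6-8: P5@Q0 runs 2, rem=6, quantum used, demote→Q1. Q0=[P2,P4] Q1=[P1,P3,P5] Q2=[]
t=8-9: P2@Q0 runs 1, rem=9, I/O yield, promote→Q0. Q0=[P4,P2] Q1=[P1,P3,P5] Q2=[]
t=9-10: P4@Q0 runs 1, rem=4, I/O yield, promote→Q0. Q0=[P2,P4] Q1=[P1,P3,P5] Q2=[]
t=10-11: P2@Q0 runs 1, rem=8, I/O yield, promote→Q0. Q0=[P4,P2] Q1=[P1,P3,P5] Q2=[]
t=11-12: P4@Q0 runs 1, rem=3, I/O yield, promote→Q0. Q0=[P2,P4] Q1=[P1,P3,P5] Q2=[]
t=12-13: P2@Q0 runs 1, rem=7, I/O yield, promote→Q0. Q0=[P4,P2] Q1=[P1,P3,P5] Q2=[]
t=13-14: P4@Q0 runs 1, rem=2, I/O yield, promote→Q0. Q0=[P2,P4] Q1=[P1,P3,P5] Q2=[]
t=14-15: P2@Q0 runs 1, rem=6, I/O yield, promote→Q0. Q0=[P4,P2] Q1=[P1,P3,P5] Q2=[]
t=15-16: P4@Q0 runs 1, rem=1, I/O yield, promote→Q0. Q0=[P2,P4] Q1=[P1,P3,P5] Q2=[]
t=16-17: P2@Q0 runs 1, rem=5, I/O yield, promote→Q0. Q0=[P4,P2] Q1=[P1,P3,P5] Q2=[]
t=17-18: P4@Q0 runs 1, rem=0, completes. Q0=[P2] Q1=[P1,P3,P5] Q2=[]
t=18-19: P2@Q0 runs 1, rem=4, I/O yield, promote→Q0. Q0=[P2] Q1=[P1,P3,P5] Q2=[]
t=19-20: P2@Q0 runs 1, rem=3, I/O yield, promote→Q0. Q0=[P2] Q1=[P1,P3,P5] Q2=[]
t=20-21: P2@Q0 runs 1, rem=2, I/O yield, promote→Q0. Q0=[P2] Q1=[P1,P3,P5] Q2=[]
t=21-22: P2@Q0 runs 1, rem=1, I/O yield, promote→Q0. Q0=[P2] Q1=[P1,P3,P5] Q2=[]
t=22-23: P2@Q0 runs 1, rem=0, completes. Q0=[] Q1=[P1,P3,P5] Q2=[]
t=23-26: P1@Q1 runs 3, rem=0, completes. Q0=[] Q1=[P3,P5] Q2=[]
t=26-31: P3@Q1 runs 5, rem=4, quantum used, demote→Q2. Q0=[] Q1=[P5] Q2=[P3]
t=31-34: P5@Q1 runs 3, rem=3, I/O yield, promote→Q0. Q0=[P5] Q1=[] Q2=[P3]
t=34-36: P5@Q0 runs 2, rem=1, quantum used, demote→Q1. Q0=[] Q1=[P5] Q2=[P3]
t=36-37: P5@Q1 runs 1, rem=0, completes. Q0=[] Q1=[] Q2=[P3]
t=37-41: P3@Q2 runs 4, rem=0, completes. Q0=[] Q1=[] Q2=[]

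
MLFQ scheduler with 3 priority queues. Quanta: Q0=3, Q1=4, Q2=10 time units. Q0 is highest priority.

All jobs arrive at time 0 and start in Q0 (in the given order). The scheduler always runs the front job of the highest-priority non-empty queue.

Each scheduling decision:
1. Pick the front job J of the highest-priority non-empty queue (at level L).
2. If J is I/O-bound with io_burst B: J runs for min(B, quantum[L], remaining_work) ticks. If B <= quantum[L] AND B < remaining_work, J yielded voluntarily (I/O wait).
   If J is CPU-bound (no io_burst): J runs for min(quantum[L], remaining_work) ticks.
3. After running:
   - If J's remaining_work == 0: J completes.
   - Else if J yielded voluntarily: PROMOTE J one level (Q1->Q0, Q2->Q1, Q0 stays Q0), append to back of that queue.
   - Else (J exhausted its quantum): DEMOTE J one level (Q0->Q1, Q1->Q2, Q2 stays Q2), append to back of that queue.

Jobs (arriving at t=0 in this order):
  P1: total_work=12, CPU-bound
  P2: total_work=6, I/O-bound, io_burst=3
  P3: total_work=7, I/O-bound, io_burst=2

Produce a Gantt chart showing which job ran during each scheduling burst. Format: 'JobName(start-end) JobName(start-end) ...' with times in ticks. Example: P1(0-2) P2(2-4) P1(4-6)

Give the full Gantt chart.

t=0-3: P1@Q0 runs 3, rem=9, quantum used, demote→Q1. Q0=[P2,P3] Q1=[P1] Q2=[]
t=3-6: P2@Q0 runs 3, rem=3, I/O yield, promote→Q0. Q0=[P3,P2] Q1=[P1] Q2=[]
t=6-8: P3@Q0 runs 2, rem=5, I/O yield, promote→Q0. Q0=[P2,P3] Q1=[P1] Q2=[]
t=8-11: P2@Q0 runs 3, rem=0, completes. Q0=[P3] Q1=[P1] Q2=[]
t=11-13: P3@Q0 runs 2, rem=3, I/O yield, promote→Q0. Q0=[P3] Q1=[P1] Q2=[]
t=13-15: P3@Q0 runs 2, rem=1, I/O yield, promote→Q0. Q0=[P3] Q1=[P1] Q2=[]
t=15-16: P3@Q0 runs 1, rem=0, completes. Q0=[] Q1=[P1] Q2=[]
t=16-20: P1@Q1 runs 4, rem=5, quantum used, demote→Q2. Q0=[] Q1=[] Q2=[P1]
t=20-25: P1@Q2 runs 5, rem=0, completes. Q0=[] Q1=[] Q2=[]

Answer: P1(0-3) P2(3-6) P3(6-8) P2(8-11) P3(11-13) P3(13-15) P3(15-16) P1(16-20) P1(20-25)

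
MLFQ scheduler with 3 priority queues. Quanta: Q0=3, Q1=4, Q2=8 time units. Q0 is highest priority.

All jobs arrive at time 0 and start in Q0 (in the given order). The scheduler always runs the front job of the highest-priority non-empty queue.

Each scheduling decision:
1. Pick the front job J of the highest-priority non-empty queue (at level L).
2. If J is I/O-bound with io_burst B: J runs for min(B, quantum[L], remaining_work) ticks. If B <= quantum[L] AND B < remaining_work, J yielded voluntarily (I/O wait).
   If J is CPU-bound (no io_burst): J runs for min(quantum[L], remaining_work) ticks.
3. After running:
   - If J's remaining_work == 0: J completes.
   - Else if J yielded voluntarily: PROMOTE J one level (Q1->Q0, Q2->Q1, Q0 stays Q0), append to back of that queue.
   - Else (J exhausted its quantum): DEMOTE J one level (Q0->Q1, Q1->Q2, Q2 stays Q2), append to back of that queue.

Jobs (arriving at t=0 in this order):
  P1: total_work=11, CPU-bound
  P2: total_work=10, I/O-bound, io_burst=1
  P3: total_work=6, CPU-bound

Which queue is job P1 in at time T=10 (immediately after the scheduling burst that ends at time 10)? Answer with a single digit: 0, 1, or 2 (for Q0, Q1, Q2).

Answer: 1

Derivation:
t=0-3: P1@Q0 runs 3, rem=8, quantum used, demote→Q1. Q0=[P2,P3] Q1=[P1] Q2=[]
t=3-4: P2@Q0 runs 1, rem=9, I/O yield, promote→Q0. Q0=[P3,P2] Q1=[P1] Q2=[]
t=4-7: P3@Q0 runs 3, rem=3, quantum used, demote→Q1. Q0=[P2] Q1=[P1,P3] Q2=[]
t=7-8: P2@Q0 runs 1, rem=8, I/O yield, promote→Q0. Q0=[P2] Q1=[P1,P3] Q2=[]
t=8-9: P2@Q0 runs 1, rem=7, I/O yield, promote→Q0. Q0=[P2] Q1=[P1,P3] Q2=[]
t=9-10: P2@Q0 runs 1, rem=6, I/O yield, promote→Q0. Q0=[P2] Q1=[P1,P3] Q2=[]
t=10-11: P2@Q0 runs 1, rem=5, I/O yield, promote→Q0. Q0=[P2] Q1=[P1,P3] Q2=[]
t=11-12: P2@Q0 runs 1, rem=4, I/O yield, promote→Q0. Q0=[P2] Q1=[P1,P3] Q2=[]
t=12-13: P2@Q0 runs 1, rem=3, I/O yield, promote→Q0. Q0=[P2] Q1=[P1,P3] Q2=[]
t=13-14: P2@Q0 runs 1, rem=2, I/O yield, promote→Q0. Q0=[P2] Q1=[P1,P3] Q2=[]
t=14-15: P2@Q0 runs 1, rem=1, I/O yield, promote→Q0. Q0=[P2] Q1=[P1,P3] Q2=[]
t=15-16: P2@Q0 runs 1, rem=0, completes. Q0=[] Q1=[P1,P3] Q2=[]
t=16-20: P1@Q1 runs 4, rem=4, quantum used, demote→Q2. Q0=[] Q1=[P3] Q2=[P1]
t=20-23: P3@Q1 runs 3, rem=0, completes. Q0=[] Q1=[] Q2=[P1]
t=23-27: P1@Q2 runs 4, rem=0, completes. Q0=[] Q1=[] Q2=[]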